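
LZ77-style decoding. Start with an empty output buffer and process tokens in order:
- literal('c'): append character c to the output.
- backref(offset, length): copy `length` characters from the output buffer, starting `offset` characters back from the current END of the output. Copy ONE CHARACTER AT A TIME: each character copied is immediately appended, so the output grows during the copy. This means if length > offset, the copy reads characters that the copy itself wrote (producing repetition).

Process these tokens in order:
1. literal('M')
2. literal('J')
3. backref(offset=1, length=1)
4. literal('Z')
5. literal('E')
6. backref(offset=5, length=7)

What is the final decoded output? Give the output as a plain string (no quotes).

Answer: MJJZEMJJZEMJ

Derivation:
Token 1: literal('M'). Output: "M"
Token 2: literal('J'). Output: "MJ"
Token 3: backref(off=1, len=1). Copied 'J' from pos 1. Output: "MJJ"
Token 4: literal('Z'). Output: "MJJZ"
Token 5: literal('E'). Output: "MJJZE"
Token 6: backref(off=5, len=7) (overlapping!). Copied 'MJJZEMJ' from pos 0. Output: "MJJZEMJJZEMJ"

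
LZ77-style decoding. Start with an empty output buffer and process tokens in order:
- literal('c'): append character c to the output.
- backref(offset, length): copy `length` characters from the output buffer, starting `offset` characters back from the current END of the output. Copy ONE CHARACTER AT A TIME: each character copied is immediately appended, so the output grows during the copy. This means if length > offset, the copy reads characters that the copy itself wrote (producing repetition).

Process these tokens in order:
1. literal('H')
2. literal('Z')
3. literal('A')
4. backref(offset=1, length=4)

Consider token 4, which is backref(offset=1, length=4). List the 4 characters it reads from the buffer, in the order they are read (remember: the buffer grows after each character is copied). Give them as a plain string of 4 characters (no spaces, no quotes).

Token 1: literal('H'). Output: "H"
Token 2: literal('Z'). Output: "HZ"
Token 3: literal('A'). Output: "HZA"
Token 4: backref(off=1, len=4). Buffer before: "HZA" (len 3)
  byte 1: read out[2]='A', append. Buffer now: "HZAA"
  byte 2: read out[3]='A', append. Buffer now: "HZAAA"
  byte 3: read out[4]='A', append. Buffer now: "HZAAAA"
  byte 4: read out[5]='A', append. Buffer now: "HZAAAAA"

Answer: AAAA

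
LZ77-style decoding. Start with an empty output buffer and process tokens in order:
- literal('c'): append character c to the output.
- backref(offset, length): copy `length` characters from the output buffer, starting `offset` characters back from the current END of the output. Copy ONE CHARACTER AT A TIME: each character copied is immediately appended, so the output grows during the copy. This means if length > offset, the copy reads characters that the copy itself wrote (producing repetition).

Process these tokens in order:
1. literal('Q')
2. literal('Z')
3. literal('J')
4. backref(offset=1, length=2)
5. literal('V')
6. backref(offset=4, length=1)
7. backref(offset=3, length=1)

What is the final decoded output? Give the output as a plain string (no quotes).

Token 1: literal('Q'). Output: "Q"
Token 2: literal('Z'). Output: "QZ"
Token 3: literal('J'). Output: "QZJ"
Token 4: backref(off=1, len=2) (overlapping!). Copied 'JJ' from pos 2. Output: "QZJJJ"
Token 5: literal('V'). Output: "QZJJJV"
Token 6: backref(off=4, len=1). Copied 'J' from pos 2. Output: "QZJJJVJ"
Token 7: backref(off=3, len=1). Copied 'J' from pos 4. Output: "QZJJJVJJ"

Answer: QZJJJVJJ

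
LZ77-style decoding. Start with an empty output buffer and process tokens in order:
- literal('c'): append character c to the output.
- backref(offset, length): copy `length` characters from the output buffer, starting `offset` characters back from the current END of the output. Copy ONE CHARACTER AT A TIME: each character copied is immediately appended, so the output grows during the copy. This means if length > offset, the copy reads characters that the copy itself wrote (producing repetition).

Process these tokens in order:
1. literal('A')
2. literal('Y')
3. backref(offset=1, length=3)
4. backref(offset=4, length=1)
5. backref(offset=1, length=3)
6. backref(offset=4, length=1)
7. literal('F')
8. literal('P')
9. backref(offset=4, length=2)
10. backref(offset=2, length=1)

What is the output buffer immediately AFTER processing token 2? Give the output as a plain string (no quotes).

Token 1: literal('A'). Output: "A"
Token 2: literal('Y'). Output: "AY"

Answer: AY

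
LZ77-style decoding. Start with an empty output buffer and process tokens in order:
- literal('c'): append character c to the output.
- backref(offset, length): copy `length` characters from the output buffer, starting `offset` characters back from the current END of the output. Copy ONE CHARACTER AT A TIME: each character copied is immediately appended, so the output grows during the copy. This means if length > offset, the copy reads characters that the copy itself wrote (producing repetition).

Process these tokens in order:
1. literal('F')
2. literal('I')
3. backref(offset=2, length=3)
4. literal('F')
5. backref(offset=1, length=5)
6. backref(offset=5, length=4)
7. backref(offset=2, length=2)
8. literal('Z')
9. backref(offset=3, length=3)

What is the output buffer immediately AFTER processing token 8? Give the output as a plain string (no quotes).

Answer: FIFIFFFFFFFFFFFFFZ

Derivation:
Token 1: literal('F'). Output: "F"
Token 2: literal('I'). Output: "FI"
Token 3: backref(off=2, len=3) (overlapping!). Copied 'FIF' from pos 0. Output: "FIFIF"
Token 4: literal('F'). Output: "FIFIFF"
Token 5: backref(off=1, len=5) (overlapping!). Copied 'FFFFF' from pos 5. Output: "FIFIFFFFFFF"
Token 6: backref(off=5, len=4). Copied 'FFFF' from pos 6. Output: "FIFIFFFFFFFFFFF"
Token 7: backref(off=2, len=2). Copied 'FF' from pos 13. Output: "FIFIFFFFFFFFFFFFF"
Token 8: literal('Z'). Output: "FIFIFFFFFFFFFFFFFZ"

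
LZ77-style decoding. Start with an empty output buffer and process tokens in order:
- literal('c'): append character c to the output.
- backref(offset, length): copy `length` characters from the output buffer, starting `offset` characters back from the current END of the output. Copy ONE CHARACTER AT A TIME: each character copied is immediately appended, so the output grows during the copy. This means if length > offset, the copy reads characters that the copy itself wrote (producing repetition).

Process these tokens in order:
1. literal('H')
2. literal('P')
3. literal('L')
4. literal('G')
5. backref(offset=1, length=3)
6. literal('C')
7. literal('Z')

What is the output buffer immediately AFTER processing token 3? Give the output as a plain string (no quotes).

Answer: HPL

Derivation:
Token 1: literal('H'). Output: "H"
Token 2: literal('P'). Output: "HP"
Token 3: literal('L'). Output: "HPL"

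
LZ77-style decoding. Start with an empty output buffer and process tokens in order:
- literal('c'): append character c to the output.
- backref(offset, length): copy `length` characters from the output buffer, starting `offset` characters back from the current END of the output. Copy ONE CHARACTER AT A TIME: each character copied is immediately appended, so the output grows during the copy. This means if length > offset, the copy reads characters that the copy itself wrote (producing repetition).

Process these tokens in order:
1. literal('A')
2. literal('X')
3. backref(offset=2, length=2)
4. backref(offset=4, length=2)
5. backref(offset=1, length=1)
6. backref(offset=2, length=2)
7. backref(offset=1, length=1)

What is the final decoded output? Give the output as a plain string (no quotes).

Token 1: literal('A'). Output: "A"
Token 2: literal('X'). Output: "AX"
Token 3: backref(off=2, len=2). Copied 'AX' from pos 0. Output: "AXAX"
Token 4: backref(off=4, len=2). Copied 'AX' from pos 0. Output: "AXAXAX"
Token 5: backref(off=1, len=1). Copied 'X' from pos 5. Output: "AXAXAXX"
Token 6: backref(off=2, len=2). Copied 'XX' from pos 5. Output: "AXAXAXXXX"
Token 7: backref(off=1, len=1). Copied 'X' from pos 8. Output: "AXAXAXXXXX"

Answer: AXAXAXXXXX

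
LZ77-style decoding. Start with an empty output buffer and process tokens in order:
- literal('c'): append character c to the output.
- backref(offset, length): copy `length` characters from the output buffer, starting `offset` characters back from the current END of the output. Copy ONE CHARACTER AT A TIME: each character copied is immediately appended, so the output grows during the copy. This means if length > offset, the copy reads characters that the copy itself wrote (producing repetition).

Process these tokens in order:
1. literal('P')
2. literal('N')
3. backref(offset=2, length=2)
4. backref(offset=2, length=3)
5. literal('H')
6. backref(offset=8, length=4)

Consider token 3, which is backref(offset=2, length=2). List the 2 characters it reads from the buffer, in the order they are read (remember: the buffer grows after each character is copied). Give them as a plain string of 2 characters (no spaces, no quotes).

Token 1: literal('P'). Output: "P"
Token 2: literal('N'). Output: "PN"
Token 3: backref(off=2, len=2). Buffer before: "PN" (len 2)
  byte 1: read out[0]='P', append. Buffer now: "PNP"
  byte 2: read out[1]='N', append. Buffer now: "PNPN"

Answer: PN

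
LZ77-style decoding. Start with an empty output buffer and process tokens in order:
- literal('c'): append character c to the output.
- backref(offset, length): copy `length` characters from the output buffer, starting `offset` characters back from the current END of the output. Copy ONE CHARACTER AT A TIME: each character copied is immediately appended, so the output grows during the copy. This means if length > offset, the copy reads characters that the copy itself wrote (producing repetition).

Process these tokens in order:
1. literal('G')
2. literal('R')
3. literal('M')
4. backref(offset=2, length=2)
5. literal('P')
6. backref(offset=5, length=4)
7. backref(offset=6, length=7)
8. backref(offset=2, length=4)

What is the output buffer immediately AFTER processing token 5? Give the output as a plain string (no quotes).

Answer: GRMRMP

Derivation:
Token 1: literal('G'). Output: "G"
Token 2: literal('R'). Output: "GR"
Token 3: literal('M'). Output: "GRM"
Token 4: backref(off=2, len=2). Copied 'RM' from pos 1. Output: "GRMRM"
Token 5: literal('P'). Output: "GRMRMP"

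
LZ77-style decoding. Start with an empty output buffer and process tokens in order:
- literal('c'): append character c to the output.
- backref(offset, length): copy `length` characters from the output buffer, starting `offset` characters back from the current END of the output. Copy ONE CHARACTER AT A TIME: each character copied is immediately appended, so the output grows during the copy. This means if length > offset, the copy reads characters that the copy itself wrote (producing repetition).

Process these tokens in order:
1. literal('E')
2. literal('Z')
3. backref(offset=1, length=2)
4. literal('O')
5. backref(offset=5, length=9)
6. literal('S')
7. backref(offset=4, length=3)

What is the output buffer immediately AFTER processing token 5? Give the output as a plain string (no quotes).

Token 1: literal('E'). Output: "E"
Token 2: literal('Z'). Output: "EZ"
Token 3: backref(off=1, len=2) (overlapping!). Copied 'ZZ' from pos 1. Output: "EZZZ"
Token 4: literal('O'). Output: "EZZZO"
Token 5: backref(off=5, len=9) (overlapping!). Copied 'EZZZOEZZZ' from pos 0. Output: "EZZZOEZZZOEZZZ"

Answer: EZZZOEZZZOEZZZ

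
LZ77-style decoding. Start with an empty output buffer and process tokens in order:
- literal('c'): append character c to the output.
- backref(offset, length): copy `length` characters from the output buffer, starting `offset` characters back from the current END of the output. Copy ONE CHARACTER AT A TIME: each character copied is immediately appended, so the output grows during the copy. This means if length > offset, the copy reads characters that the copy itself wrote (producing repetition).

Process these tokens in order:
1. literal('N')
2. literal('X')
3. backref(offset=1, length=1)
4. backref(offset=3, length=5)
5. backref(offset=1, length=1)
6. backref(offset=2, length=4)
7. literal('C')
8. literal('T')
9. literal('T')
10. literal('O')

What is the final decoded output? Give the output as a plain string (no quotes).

Token 1: literal('N'). Output: "N"
Token 2: literal('X'). Output: "NX"
Token 3: backref(off=1, len=1). Copied 'X' from pos 1. Output: "NXX"
Token 4: backref(off=3, len=5) (overlapping!). Copied 'NXXNX' from pos 0. Output: "NXXNXXNX"
Token 5: backref(off=1, len=1). Copied 'X' from pos 7. Output: "NXXNXXNXX"
Token 6: backref(off=2, len=4) (overlapping!). Copied 'XXXX' from pos 7. Output: "NXXNXXNXXXXXX"
Token 7: literal('C'). Output: "NXXNXXNXXXXXXC"
Token 8: literal('T'). Output: "NXXNXXNXXXXXXCT"
Token 9: literal('T'). Output: "NXXNXXNXXXXXXCTT"
Token 10: literal('O'). Output: "NXXNXXNXXXXXXCTTO"

Answer: NXXNXXNXXXXXXCTTO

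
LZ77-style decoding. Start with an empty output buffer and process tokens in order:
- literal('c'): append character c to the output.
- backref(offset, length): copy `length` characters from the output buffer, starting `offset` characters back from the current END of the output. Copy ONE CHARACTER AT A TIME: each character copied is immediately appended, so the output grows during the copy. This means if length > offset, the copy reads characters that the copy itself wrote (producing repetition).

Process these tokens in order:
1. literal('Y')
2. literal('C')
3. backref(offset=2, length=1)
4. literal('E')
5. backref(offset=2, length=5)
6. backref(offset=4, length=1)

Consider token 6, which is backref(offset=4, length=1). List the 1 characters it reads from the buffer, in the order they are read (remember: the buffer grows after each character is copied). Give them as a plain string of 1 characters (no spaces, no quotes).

Answer: E

Derivation:
Token 1: literal('Y'). Output: "Y"
Token 2: literal('C'). Output: "YC"
Token 3: backref(off=2, len=1). Copied 'Y' from pos 0. Output: "YCY"
Token 4: literal('E'). Output: "YCYE"
Token 5: backref(off=2, len=5) (overlapping!). Copied 'YEYEY' from pos 2. Output: "YCYEYEYEY"
Token 6: backref(off=4, len=1). Buffer before: "YCYEYEYEY" (len 9)
  byte 1: read out[5]='E', append. Buffer now: "YCYEYEYEYE"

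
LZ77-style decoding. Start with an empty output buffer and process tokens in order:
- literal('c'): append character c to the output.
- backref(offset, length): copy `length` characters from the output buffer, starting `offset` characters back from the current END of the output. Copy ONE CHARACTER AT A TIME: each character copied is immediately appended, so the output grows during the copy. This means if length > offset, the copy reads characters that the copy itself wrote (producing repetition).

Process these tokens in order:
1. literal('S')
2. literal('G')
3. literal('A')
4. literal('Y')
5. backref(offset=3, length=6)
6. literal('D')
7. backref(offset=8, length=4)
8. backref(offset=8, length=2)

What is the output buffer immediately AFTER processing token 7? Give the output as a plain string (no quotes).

Answer: SGAYGAYGAYDYGAY

Derivation:
Token 1: literal('S'). Output: "S"
Token 2: literal('G'). Output: "SG"
Token 3: literal('A'). Output: "SGA"
Token 4: literal('Y'). Output: "SGAY"
Token 5: backref(off=3, len=6) (overlapping!). Copied 'GAYGAY' from pos 1. Output: "SGAYGAYGAY"
Token 6: literal('D'). Output: "SGAYGAYGAYD"
Token 7: backref(off=8, len=4). Copied 'YGAY' from pos 3. Output: "SGAYGAYGAYDYGAY"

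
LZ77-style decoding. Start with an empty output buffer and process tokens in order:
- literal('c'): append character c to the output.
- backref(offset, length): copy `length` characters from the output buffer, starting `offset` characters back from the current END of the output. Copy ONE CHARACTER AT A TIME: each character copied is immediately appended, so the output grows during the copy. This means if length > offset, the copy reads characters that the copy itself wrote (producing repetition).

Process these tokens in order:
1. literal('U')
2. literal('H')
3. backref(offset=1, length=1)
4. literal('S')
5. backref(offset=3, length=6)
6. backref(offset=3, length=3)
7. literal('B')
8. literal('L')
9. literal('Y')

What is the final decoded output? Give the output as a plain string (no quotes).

Answer: UHHSHHSHHSHHSBLY

Derivation:
Token 1: literal('U'). Output: "U"
Token 2: literal('H'). Output: "UH"
Token 3: backref(off=1, len=1). Copied 'H' from pos 1. Output: "UHH"
Token 4: literal('S'). Output: "UHHS"
Token 5: backref(off=3, len=6) (overlapping!). Copied 'HHSHHS' from pos 1. Output: "UHHSHHSHHS"
Token 6: backref(off=3, len=3). Copied 'HHS' from pos 7. Output: "UHHSHHSHHSHHS"
Token 7: literal('B'). Output: "UHHSHHSHHSHHSB"
Token 8: literal('L'). Output: "UHHSHHSHHSHHSBL"
Token 9: literal('Y'). Output: "UHHSHHSHHSHHSBLY"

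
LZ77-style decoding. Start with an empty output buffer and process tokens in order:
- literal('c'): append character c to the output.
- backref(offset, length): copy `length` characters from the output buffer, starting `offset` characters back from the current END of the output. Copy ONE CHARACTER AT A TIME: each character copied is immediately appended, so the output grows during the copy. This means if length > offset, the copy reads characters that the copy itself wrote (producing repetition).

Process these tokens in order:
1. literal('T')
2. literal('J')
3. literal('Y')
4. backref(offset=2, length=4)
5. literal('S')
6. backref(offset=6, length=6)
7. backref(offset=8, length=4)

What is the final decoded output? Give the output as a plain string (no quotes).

Answer: TJYJYJYSYJYJYSYSYJ

Derivation:
Token 1: literal('T'). Output: "T"
Token 2: literal('J'). Output: "TJ"
Token 3: literal('Y'). Output: "TJY"
Token 4: backref(off=2, len=4) (overlapping!). Copied 'JYJY' from pos 1. Output: "TJYJYJY"
Token 5: literal('S'). Output: "TJYJYJYS"
Token 6: backref(off=6, len=6). Copied 'YJYJYS' from pos 2. Output: "TJYJYJYSYJYJYS"
Token 7: backref(off=8, len=4). Copied 'YSYJ' from pos 6. Output: "TJYJYJYSYJYJYSYSYJ"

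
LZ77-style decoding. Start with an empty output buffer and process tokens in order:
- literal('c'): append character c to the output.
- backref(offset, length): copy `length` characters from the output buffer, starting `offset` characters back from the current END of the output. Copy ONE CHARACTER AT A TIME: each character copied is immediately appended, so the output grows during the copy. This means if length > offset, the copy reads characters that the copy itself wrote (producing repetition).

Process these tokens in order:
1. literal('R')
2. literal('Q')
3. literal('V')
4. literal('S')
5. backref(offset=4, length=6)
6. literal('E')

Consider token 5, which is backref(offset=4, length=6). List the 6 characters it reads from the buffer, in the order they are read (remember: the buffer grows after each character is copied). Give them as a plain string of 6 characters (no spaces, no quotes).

Answer: RQVSRQ

Derivation:
Token 1: literal('R'). Output: "R"
Token 2: literal('Q'). Output: "RQ"
Token 3: literal('V'). Output: "RQV"
Token 4: literal('S'). Output: "RQVS"
Token 5: backref(off=4, len=6). Buffer before: "RQVS" (len 4)
  byte 1: read out[0]='R', append. Buffer now: "RQVSR"
  byte 2: read out[1]='Q', append. Buffer now: "RQVSRQ"
  byte 3: read out[2]='V', append. Buffer now: "RQVSRQV"
  byte 4: read out[3]='S', append. Buffer now: "RQVSRQVS"
  byte 5: read out[4]='R', append. Buffer now: "RQVSRQVSR"
  byte 6: read out[5]='Q', append. Buffer now: "RQVSRQVSRQ"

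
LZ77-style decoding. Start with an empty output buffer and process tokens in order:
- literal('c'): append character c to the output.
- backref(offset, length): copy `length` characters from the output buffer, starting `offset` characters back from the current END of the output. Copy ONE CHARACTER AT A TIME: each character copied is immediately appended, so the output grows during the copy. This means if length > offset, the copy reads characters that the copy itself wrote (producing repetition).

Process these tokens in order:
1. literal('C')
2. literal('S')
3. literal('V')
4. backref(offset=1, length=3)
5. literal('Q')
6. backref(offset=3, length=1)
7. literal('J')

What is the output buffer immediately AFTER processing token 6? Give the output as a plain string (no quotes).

Token 1: literal('C'). Output: "C"
Token 2: literal('S'). Output: "CS"
Token 3: literal('V'). Output: "CSV"
Token 4: backref(off=1, len=3) (overlapping!). Copied 'VVV' from pos 2. Output: "CSVVVV"
Token 5: literal('Q'). Output: "CSVVVVQ"
Token 6: backref(off=3, len=1). Copied 'V' from pos 4. Output: "CSVVVVQV"

Answer: CSVVVVQV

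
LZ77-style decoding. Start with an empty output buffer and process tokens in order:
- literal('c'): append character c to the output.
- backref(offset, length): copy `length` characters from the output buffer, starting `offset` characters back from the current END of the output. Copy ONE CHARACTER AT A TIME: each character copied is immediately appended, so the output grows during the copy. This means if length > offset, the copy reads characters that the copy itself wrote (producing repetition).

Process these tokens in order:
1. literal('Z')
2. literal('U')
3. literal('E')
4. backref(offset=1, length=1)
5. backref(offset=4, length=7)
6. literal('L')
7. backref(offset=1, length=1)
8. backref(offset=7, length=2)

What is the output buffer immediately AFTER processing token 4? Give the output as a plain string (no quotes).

Answer: ZUEE

Derivation:
Token 1: literal('Z'). Output: "Z"
Token 2: literal('U'). Output: "ZU"
Token 3: literal('E'). Output: "ZUE"
Token 4: backref(off=1, len=1). Copied 'E' from pos 2. Output: "ZUEE"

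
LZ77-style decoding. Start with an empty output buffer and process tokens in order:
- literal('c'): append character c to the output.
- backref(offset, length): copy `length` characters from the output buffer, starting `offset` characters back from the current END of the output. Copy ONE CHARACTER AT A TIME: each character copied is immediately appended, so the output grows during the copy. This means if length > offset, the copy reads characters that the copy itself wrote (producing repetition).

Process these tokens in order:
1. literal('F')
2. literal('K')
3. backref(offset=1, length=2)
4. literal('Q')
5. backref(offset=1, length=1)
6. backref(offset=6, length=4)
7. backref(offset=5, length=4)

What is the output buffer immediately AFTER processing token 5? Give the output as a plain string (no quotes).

Token 1: literal('F'). Output: "F"
Token 2: literal('K'). Output: "FK"
Token 3: backref(off=1, len=2) (overlapping!). Copied 'KK' from pos 1. Output: "FKKK"
Token 4: literal('Q'). Output: "FKKKQ"
Token 5: backref(off=1, len=1). Copied 'Q' from pos 4. Output: "FKKKQQ"

Answer: FKKKQQ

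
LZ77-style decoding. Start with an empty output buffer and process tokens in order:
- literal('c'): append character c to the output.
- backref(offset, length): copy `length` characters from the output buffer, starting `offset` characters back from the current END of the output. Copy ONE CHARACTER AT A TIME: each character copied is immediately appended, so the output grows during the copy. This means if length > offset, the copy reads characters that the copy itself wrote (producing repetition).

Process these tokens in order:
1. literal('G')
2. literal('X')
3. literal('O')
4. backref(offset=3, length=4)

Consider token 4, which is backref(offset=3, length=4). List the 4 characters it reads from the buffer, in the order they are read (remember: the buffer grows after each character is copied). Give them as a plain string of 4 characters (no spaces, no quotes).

Answer: GXOG

Derivation:
Token 1: literal('G'). Output: "G"
Token 2: literal('X'). Output: "GX"
Token 3: literal('O'). Output: "GXO"
Token 4: backref(off=3, len=4). Buffer before: "GXO" (len 3)
  byte 1: read out[0]='G', append. Buffer now: "GXOG"
  byte 2: read out[1]='X', append. Buffer now: "GXOGX"
  byte 3: read out[2]='O', append. Buffer now: "GXOGXO"
  byte 4: read out[3]='G', append. Buffer now: "GXOGXOG"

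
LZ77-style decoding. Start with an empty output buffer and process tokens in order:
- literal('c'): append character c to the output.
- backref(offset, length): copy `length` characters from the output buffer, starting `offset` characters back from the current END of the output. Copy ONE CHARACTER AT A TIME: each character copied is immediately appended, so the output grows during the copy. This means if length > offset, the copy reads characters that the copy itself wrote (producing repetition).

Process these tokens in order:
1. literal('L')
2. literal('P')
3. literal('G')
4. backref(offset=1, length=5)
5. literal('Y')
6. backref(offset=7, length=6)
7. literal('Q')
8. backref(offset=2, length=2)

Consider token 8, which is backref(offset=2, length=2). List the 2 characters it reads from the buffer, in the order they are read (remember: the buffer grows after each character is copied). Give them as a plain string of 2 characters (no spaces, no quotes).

Answer: GQ

Derivation:
Token 1: literal('L'). Output: "L"
Token 2: literal('P'). Output: "LP"
Token 3: literal('G'). Output: "LPG"
Token 4: backref(off=1, len=5) (overlapping!). Copied 'GGGGG' from pos 2. Output: "LPGGGGGG"
Token 5: literal('Y'). Output: "LPGGGGGGY"
Token 6: backref(off=7, len=6). Copied 'GGGGGG' from pos 2. Output: "LPGGGGGGYGGGGGG"
Token 7: literal('Q'). Output: "LPGGGGGGYGGGGGGQ"
Token 8: backref(off=2, len=2). Buffer before: "LPGGGGGGYGGGGGGQ" (len 16)
  byte 1: read out[14]='G', append. Buffer now: "LPGGGGGGYGGGGGGQG"
  byte 2: read out[15]='Q', append. Buffer now: "LPGGGGGGYGGGGGGQGQ"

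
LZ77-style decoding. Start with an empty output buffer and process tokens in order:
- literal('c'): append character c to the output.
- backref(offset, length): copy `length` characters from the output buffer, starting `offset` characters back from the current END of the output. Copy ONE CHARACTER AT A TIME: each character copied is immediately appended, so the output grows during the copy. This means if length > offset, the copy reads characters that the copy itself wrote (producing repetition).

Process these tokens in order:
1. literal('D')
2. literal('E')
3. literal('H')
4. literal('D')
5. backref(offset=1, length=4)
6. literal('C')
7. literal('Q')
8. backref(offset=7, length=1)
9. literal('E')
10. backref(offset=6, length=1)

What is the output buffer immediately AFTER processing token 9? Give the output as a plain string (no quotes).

Token 1: literal('D'). Output: "D"
Token 2: literal('E'). Output: "DE"
Token 3: literal('H'). Output: "DEH"
Token 4: literal('D'). Output: "DEHD"
Token 5: backref(off=1, len=4) (overlapping!). Copied 'DDDD' from pos 3. Output: "DEHDDDDD"
Token 6: literal('C'). Output: "DEHDDDDDC"
Token 7: literal('Q'). Output: "DEHDDDDDCQ"
Token 8: backref(off=7, len=1). Copied 'D' from pos 3. Output: "DEHDDDDDCQD"
Token 9: literal('E'). Output: "DEHDDDDDCQDE"

Answer: DEHDDDDDCQDE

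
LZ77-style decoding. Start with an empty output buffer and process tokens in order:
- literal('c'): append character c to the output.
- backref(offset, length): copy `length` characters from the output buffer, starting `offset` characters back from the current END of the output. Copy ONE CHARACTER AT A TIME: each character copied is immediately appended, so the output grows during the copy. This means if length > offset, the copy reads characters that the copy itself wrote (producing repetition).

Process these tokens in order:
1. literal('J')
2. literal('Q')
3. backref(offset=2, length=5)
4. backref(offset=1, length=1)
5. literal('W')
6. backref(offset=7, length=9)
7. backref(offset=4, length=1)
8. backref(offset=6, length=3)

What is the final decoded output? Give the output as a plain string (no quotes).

Token 1: literal('J'). Output: "J"
Token 2: literal('Q'). Output: "JQ"
Token 3: backref(off=2, len=5) (overlapping!). Copied 'JQJQJ' from pos 0. Output: "JQJQJQJ"
Token 4: backref(off=1, len=1). Copied 'J' from pos 6. Output: "JQJQJQJJ"
Token 5: literal('W'). Output: "JQJQJQJJW"
Token 6: backref(off=7, len=9) (overlapping!). Copied 'JQJQJJWJQ' from pos 2. Output: "JQJQJQJJWJQJQJJWJQ"
Token 7: backref(off=4, len=1). Copied 'J' from pos 14. Output: "JQJQJQJJWJQJQJJWJQJ"
Token 8: backref(off=6, len=3). Copied 'JJW' from pos 13. Output: "JQJQJQJJWJQJQJJWJQJJJW"

Answer: JQJQJQJJWJQJQJJWJQJJJW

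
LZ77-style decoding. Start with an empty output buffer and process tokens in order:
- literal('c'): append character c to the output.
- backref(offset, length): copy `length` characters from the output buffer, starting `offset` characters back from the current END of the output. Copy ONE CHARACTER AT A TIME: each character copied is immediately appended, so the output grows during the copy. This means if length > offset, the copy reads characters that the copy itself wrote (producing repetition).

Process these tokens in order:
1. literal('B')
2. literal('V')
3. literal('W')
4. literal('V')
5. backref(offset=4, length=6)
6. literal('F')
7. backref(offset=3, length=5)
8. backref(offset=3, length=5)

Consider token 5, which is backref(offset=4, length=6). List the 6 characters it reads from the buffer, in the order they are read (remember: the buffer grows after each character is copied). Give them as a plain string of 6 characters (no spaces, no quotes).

Answer: BVWVBV

Derivation:
Token 1: literal('B'). Output: "B"
Token 2: literal('V'). Output: "BV"
Token 3: literal('W'). Output: "BVW"
Token 4: literal('V'). Output: "BVWV"
Token 5: backref(off=4, len=6). Buffer before: "BVWV" (len 4)
  byte 1: read out[0]='B', append. Buffer now: "BVWVB"
  byte 2: read out[1]='V', append. Buffer now: "BVWVBV"
  byte 3: read out[2]='W', append. Buffer now: "BVWVBVW"
  byte 4: read out[3]='V', append. Buffer now: "BVWVBVWV"
  byte 5: read out[4]='B', append. Buffer now: "BVWVBVWVB"
  byte 6: read out[5]='V', append. Buffer now: "BVWVBVWVBV"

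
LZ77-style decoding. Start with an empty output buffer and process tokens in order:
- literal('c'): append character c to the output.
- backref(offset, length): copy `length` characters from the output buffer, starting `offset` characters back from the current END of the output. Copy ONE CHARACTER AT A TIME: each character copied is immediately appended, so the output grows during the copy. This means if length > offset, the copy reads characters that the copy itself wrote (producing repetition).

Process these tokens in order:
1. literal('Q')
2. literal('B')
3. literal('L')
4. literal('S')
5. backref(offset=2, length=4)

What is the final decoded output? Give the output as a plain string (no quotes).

Token 1: literal('Q'). Output: "Q"
Token 2: literal('B'). Output: "QB"
Token 3: literal('L'). Output: "QBL"
Token 4: literal('S'). Output: "QBLS"
Token 5: backref(off=2, len=4) (overlapping!). Copied 'LSLS' from pos 2. Output: "QBLSLSLS"

Answer: QBLSLSLS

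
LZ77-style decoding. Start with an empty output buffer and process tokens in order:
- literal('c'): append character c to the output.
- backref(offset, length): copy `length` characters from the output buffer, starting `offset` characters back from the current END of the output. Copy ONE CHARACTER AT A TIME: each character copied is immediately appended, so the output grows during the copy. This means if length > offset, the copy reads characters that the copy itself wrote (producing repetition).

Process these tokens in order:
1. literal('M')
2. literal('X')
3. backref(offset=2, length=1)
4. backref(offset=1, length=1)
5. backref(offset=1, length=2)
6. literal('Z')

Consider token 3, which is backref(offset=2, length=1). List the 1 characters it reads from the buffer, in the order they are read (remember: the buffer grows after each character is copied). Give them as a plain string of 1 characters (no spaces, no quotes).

Answer: M

Derivation:
Token 1: literal('M'). Output: "M"
Token 2: literal('X'). Output: "MX"
Token 3: backref(off=2, len=1). Buffer before: "MX" (len 2)
  byte 1: read out[0]='M', append. Buffer now: "MXM"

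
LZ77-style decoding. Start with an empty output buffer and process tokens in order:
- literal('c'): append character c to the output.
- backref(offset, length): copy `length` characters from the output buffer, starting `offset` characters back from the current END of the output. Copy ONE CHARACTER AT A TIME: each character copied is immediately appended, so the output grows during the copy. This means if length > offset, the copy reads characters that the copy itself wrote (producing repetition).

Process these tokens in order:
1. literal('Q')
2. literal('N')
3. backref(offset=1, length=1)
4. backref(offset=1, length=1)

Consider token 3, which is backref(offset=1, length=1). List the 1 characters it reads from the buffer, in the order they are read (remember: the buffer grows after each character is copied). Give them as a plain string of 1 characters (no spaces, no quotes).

Token 1: literal('Q'). Output: "Q"
Token 2: literal('N'). Output: "QN"
Token 3: backref(off=1, len=1). Buffer before: "QN" (len 2)
  byte 1: read out[1]='N', append. Buffer now: "QNN"

Answer: N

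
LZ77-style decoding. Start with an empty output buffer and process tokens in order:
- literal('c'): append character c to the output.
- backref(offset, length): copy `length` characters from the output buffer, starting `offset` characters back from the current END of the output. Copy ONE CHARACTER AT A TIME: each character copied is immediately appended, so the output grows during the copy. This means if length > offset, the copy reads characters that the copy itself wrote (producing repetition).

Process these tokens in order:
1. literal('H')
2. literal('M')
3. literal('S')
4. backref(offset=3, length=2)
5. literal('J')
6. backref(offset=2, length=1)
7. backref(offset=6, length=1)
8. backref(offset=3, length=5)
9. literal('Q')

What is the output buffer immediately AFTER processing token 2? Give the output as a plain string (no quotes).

Token 1: literal('H'). Output: "H"
Token 2: literal('M'). Output: "HM"

Answer: HM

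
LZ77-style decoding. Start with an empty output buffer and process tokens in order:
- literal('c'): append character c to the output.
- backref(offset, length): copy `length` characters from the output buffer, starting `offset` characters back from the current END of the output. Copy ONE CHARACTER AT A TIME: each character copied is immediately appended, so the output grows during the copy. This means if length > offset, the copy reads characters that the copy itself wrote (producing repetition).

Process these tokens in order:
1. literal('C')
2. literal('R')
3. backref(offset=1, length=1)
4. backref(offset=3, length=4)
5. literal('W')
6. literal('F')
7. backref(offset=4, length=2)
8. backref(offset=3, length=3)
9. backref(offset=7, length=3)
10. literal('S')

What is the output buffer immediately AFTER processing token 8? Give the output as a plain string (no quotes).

Token 1: literal('C'). Output: "C"
Token 2: literal('R'). Output: "CR"
Token 3: backref(off=1, len=1). Copied 'R' from pos 1. Output: "CRR"
Token 4: backref(off=3, len=4) (overlapping!). Copied 'CRRC' from pos 0. Output: "CRRCRRC"
Token 5: literal('W'). Output: "CRRCRRCW"
Token 6: literal('F'). Output: "CRRCRRCWF"
Token 7: backref(off=4, len=2). Copied 'RC' from pos 5. Output: "CRRCRRCWFRC"
Token 8: backref(off=3, len=3). Copied 'FRC' from pos 8. Output: "CRRCRRCWFRCFRC"

Answer: CRRCRRCWFRCFRC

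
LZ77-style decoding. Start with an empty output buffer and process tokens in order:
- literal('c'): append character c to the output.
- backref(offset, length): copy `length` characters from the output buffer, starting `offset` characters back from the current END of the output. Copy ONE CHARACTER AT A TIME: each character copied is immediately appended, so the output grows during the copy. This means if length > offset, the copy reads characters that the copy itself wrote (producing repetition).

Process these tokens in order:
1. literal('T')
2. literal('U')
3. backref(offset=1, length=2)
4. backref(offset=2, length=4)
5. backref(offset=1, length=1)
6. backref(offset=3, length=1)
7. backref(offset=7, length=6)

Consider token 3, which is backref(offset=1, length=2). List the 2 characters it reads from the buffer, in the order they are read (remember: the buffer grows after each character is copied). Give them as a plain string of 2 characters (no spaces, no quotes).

Token 1: literal('T'). Output: "T"
Token 2: literal('U'). Output: "TU"
Token 3: backref(off=1, len=2). Buffer before: "TU" (len 2)
  byte 1: read out[1]='U', append. Buffer now: "TUU"
  byte 2: read out[2]='U', append. Buffer now: "TUUU"

Answer: UU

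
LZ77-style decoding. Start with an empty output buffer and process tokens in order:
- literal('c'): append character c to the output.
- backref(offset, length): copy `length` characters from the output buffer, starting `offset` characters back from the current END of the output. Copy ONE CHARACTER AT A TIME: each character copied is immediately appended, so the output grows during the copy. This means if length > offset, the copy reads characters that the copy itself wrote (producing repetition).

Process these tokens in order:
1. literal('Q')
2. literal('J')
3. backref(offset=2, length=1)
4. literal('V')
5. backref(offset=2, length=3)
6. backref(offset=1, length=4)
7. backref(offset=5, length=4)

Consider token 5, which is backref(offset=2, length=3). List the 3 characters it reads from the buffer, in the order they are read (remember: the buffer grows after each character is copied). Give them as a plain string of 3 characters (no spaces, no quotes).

Answer: QVQ

Derivation:
Token 1: literal('Q'). Output: "Q"
Token 2: literal('J'). Output: "QJ"
Token 3: backref(off=2, len=1). Copied 'Q' from pos 0. Output: "QJQ"
Token 4: literal('V'). Output: "QJQV"
Token 5: backref(off=2, len=3). Buffer before: "QJQV" (len 4)
  byte 1: read out[2]='Q', append. Buffer now: "QJQVQ"
  byte 2: read out[3]='V', append. Buffer now: "QJQVQV"
  byte 3: read out[4]='Q', append. Buffer now: "QJQVQVQ"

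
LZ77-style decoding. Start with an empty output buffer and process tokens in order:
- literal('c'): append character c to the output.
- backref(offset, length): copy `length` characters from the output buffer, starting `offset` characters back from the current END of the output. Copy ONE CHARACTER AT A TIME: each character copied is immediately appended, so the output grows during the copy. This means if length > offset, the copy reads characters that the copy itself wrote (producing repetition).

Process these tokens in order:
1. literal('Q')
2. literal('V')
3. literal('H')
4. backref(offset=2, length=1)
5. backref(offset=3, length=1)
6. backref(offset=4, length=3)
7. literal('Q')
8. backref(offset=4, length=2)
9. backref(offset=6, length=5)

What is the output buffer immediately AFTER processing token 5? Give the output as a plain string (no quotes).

Token 1: literal('Q'). Output: "Q"
Token 2: literal('V'). Output: "QV"
Token 3: literal('H'). Output: "QVH"
Token 4: backref(off=2, len=1). Copied 'V' from pos 1. Output: "QVHV"
Token 5: backref(off=3, len=1). Copied 'V' from pos 1. Output: "QVHVV"

Answer: QVHVV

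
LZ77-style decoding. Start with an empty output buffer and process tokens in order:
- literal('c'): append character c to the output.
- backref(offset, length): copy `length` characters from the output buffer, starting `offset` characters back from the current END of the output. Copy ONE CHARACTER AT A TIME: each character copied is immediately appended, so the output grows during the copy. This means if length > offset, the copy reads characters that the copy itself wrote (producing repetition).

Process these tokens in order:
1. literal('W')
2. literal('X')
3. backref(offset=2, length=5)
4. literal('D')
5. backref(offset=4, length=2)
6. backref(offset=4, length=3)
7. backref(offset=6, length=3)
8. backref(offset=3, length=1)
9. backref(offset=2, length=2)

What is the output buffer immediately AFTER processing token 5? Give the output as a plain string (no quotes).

Answer: WXWXWXWDWX

Derivation:
Token 1: literal('W'). Output: "W"
Token 2: literal('X'). Output: "WX"
Token 3: backref(off=2, len=5) (overlapping!). Copied 'WXWXW' from pos 0. Output: "WXWXWXW"
Token 4: literal('D'). Output: "WXWXWXWD"
Token 5: backref(off=4, len=2). Copied 'WX' from pos 4. Output: "WXWXWXWDWX"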